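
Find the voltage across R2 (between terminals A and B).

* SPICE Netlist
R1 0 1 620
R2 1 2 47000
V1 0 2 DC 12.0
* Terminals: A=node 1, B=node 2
R1 and R2 are in series across V1 (node 0 → node 1 → node 2), and the output A–B is taken across R2, so this is a voltage divider.
Series current: I = V1/(R1 + R2) = 12/(620 + 47000) = 12/47620 = 0.000252 A
V_R2 = I × R2 = V1 × R2/(R1 + R2) = 12 × 47000/47620 = 11.84 V

Final answer: 11.84 V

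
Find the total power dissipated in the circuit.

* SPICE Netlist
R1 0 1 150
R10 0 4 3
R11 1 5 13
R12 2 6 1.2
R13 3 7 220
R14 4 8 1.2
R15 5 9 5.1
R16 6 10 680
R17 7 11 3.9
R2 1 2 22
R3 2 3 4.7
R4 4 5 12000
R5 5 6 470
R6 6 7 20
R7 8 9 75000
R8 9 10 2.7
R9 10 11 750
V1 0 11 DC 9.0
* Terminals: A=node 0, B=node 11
Nodal analysis, taking node 11 as the 0 V reference.
Source V1 fixes V_0 = 9 V.
KCL at each unknown node (sum of currents leaving = 0; resistances in Ω):
  Node 1: (V_1 - 9)/150 + (V_1 - V_2)/22 + (V_1 - V_5)/13 = 0
  Node 2: (V_2 - V_1)/22 + (V_2 - V_3)/4.7 + (V_2 - V_6)/1.2 = 0
  Node 3: (V_3 - V_2)/4.7 + (V_3 - V_7)/220 = 0
  Node 4: (V_4 - V_5)/12000 + (V_4 - 9)/3 + (V_4 - V_8)/1.2 = 0
  Node 5: (V_5 - V_4)/12000 + (V_5 - V_6)/470 + (V_5 - V_1)/13 + (V_5 - V_9)/5.1 = 0
  Node 6: (V_6 - V_5)/470 + (V_6 - V_7)/20 + (V_6 - V_2)/1.2 + (V_6 - V_10)/680 = 0
  Node 7: (V_7 - V_6)/20 + (V_7 - V_3)/220 + (V_7 - 0)/3.9 = 0
  Node 8: (V_8 - V_9)/75000 + (V_8 - V_4)/1.2 = 0
  Node 9: (V_9 - V_8)/75000 + (V_9 - V_10)/2.7 + (V_9 - V_5)/5.1 = 0
  Node 10: (V_10 - V_9)/2.7 + (V_10 - 0)/750 + (V_10 - V_6)/680 = 0
Collecting terms (coefficients in siemens):
  0.129·V_1 - 0.04545·V_2 - 0.07692·V_5 = 0.06
  1.092·V_2 - 0.04545·V_1 - 0.2128·V_3 - 0.8333·V_6 = 0
  0.2173·V_3 - 0.2128·V_2 - 0.004545·V_7 = 0
  1.167·V_4 - 0.00008333·V_5 - 0.8333·V_8 = 3
  0.2752·V_5 - 0.07692·V_1 - 0.00008333·V_4 - 0.002128·V_6 - 0.1961·V_9 = 0
  0.8869·V_6 - 0.8333·V_2 - 0.002128·V_5 - 0.05·V_7 - 0.001471·V_10 = 0
  0.311·V_7 - 0.004545·V_3 - 0.05·V_6 = 0
  0.8333·V_8 - 0.8333·V_4 - 0.00001333·V_9 = 0
  0.5665·V_9 - 0.1961·V_5 - 0.00001333·V_8 - 0.3704·V_10 = 0
  0.3732·V_10 - 0.001471·V_6 - 0.3704·V_9 = 0
Solving these 10 simultaneous equations (Gaussian elimination) gives:
  V_1 = 1.967 V, V_2 = 1.046 V, V_3 = 1.027 V, V_4 = 8.998 V
  V_5 = 1.902 V, V_6 = 0.9999 V, V_7 = 0.1758 V, V_8 = 8.998 V
  V_9 = 1.883 V, V_10 = 1.873 V
Power in each resistor, P = (ΔV)²/R:
  P_R1 = (9 - 1.967)²/150 = 0.3298 W
  P_R2 = (1.967 - 1.046)²/22 = 0.03858 W
  P_R3 = (1.046 - 1.027)²/4.7 = 0.00007042 W
  P_R4 = (8.998 - 1.902)²/12000 = 0.004196 W
  P_R5 = (1.902 - 0.9999)²/470 = 0.00173 W
  P_R6 = (0.9999 - 0.1758)²/20 = 0.03396 W
  P_R7 = (8.998 - 1.883)²/75000 = 0.000675 W
  P_R8 = (1.883 - 1.873)²/2.7 = 0.00003858 W
  P_R9 = (1.873 - 0)²/750 = 0.004676 W
  P_R10 = (9 - 8.998)²/3 = 0.000001413 W
  P_R11 = (1.967 - 1.902)²/13 = 0.0003266 W
  P_R12 = (1.046 - 0.9999)²/1.2 = 0.001733 W
  P_R13 = (1.027 - 0.1758)²/220 = 0.003296 W
  P_R14 = (8.998 - 8.998)²/1.2 = 0.0000000108 W
  P_R15 = (1.902 - 1.883)²/5.1 = 0.00006927 W
  P_R16 = (0.9999 - 1.873)²/680 = 0.00112 W
  P_R17 = (0.1758 - 0)²/3.9 = 0.007925 W
P_total = P_R1 + P_R2 + P_R3 + P_R4 + P_R5 + P_R6 + P_R7 + P_R8 + P_R9 + P_R10 + P_R11 + P_R12 + P_R13 + P_R14 + P_R15 + P_R16 + P_R17 = 0.4282 W

Final answer: 0.4282 W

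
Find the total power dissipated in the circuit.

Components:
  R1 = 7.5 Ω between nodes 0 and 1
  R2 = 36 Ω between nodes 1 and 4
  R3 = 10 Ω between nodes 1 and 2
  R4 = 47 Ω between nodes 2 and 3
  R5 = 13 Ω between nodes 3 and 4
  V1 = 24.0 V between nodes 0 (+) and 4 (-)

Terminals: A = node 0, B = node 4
Nodal analysis, taking node 4 as the 0 V reference.
Source V1 fixes V_0 = 24 V.
KCL at each unknown node (sum of currents leaving = 0; resistances in Ω):
  Node 1: (V_1 - 24)/7.5 + (V_1 - 0)/36 + (V_1 - V_2)/10 = 0
  Node 2: (V_2 - V_1)/10 + (V_2 - V_3)/47 = 0
  Node 3: (V_3 - V_2)/47 + (V_3 - 0)/13 = 0
Collecting terms (coefficients in siemens):
  0.2611·V_1 - 0.1·V_2 = 3.2
  0.1213·V_2 - 0.1·V_1 - 0.02128·V_3 = 0
  0.0982·V_3 - 0.02128·V_2 = 0
Solving these 3 simultaneous equations (Gaussian elimination) gives:
  V_1 = 18.24 V, V_2 = 15.64 V, V_3 = 3.388 V
Power in each resistor, P = (ΔV)²/R:
  P_R1 = (24 - 18.24)²/7.5 = 4.417 W
  P_R2 = (18.24 - 0)²/36 = 9.246 W
  P_R3 = (18.24 - 15.64)²/10 = 0.6793 W
  P_R4 = (15.64 - 3.388)²/47 = 3.193 W
  P_R5 = (3.388 - 0)²/13 = 0.8831 W
P_total = P_R1 + P_R2 + P_R3 + P_R4 + P_R5 = 18.42 W

Final answer: 18.42 W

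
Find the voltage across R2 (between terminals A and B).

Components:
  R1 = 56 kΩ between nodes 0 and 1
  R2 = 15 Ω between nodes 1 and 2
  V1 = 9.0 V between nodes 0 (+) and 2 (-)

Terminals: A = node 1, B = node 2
R1 and R2 are in series across V1 (node 0 → node 1 → node 2), and the output A–B is taken across R2, so this is a voltage divider.
Series current: I = V1/(R1 + R2) = 9/(56000 + 15) = 9/56020 = 0.0001607 A
V_R2 = I × R2 = V1 × R2/(R1 + R2) = 9 × 15/56020 = 0.00241 V

Final answer: 0.00241 V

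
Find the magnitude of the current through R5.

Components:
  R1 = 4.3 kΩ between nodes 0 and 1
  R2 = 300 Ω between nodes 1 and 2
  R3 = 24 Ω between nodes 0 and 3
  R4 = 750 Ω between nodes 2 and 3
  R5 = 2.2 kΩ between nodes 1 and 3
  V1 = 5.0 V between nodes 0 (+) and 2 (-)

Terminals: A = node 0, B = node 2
Nodal analysis, taking node 2 as the 0 V reference.
Source V1 fixes V_0 = 5 V.
KCL at each unknown node (sum of currents leaving = 0; resistances in Ω):
  Node 1: (V_1 - 5)/4300 + (V_1 - 0)/300 + (V_1 - V_3)/2200 = 0
  Node 3: (V_3 - 5)/24 + (V_3 - 0)/750 + (V_3 - V_1)/2200 = 0
Collecting terms (coefficients in siemens):
  0.00402·V_1 - 0.0004545·V_3 = 0.001163
  0.04345·V_3 - 0.0004545·V_1 = 0.2083
Determinant D = (0.00402)(0.04345) - (-0.0004545)(-0.0004545) = 0.0001745
V_1 = [(0.001163)(0.04345) - (-0.0004545)(0.2083)]/D = 0.8322 V
V_3 = [(0.00402)(0.2083) - (0.001163)(-0.0004545)]/D = 4.803 V
I_R5 = (V_1 - V_3)/R5 = (0.8322 - 4.803)/2200 = -0.001805 A
|I_R5| = 0.001805 A

Final answer: |I_R5| = 0.001805 A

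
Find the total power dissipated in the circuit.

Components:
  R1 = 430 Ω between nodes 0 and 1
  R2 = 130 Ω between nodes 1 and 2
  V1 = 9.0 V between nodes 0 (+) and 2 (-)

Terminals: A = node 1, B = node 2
Nodal analysis, taking node 2 as the 0 V reference.
Source V1 fixes V_0 = 9 V.
KCL at each unknown node (sum of currents leaving = 0; resistances in Ω):
  Node 1: (V_1 - 9)/430 + (V_1 - 0)/130 = 0
Collecting terms: 0.01002 × V_1 = 0.02093  =>  V_1 = 2.089 V
Power in each resistor, P = (ΔV)²/R:
  P_R1 = (9 - 2.089)²/430 = 0.1111 W
  P_R2 = (2.089 - 0)²/130 = 0.03358 W
P_total = P_R1 + P_R2 = 0.1446 W

Final answer: 0.1446 W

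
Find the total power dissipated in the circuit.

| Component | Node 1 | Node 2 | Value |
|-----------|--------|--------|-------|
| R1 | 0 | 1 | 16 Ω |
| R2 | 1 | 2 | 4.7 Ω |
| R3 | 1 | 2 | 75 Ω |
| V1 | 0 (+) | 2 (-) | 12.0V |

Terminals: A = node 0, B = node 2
Nodal analysis, taking node 2 as the 0 V reference.
Source V1 fixes V_0 = 12 V.
KCL at each unknown node (sum of currents leaving = 0; resistances in Ω):
  Node 1: (V_1 - 12)/16 + (V_1 - 0)/4.7 + (V_1 - 0)/75 = 0
Collecting terms: 0.2886 × V_1 = 0.75  =>  V_1 = 2.599 V
Power in each resistor, P = (ΔV)²/R:
  P_R1 = (12 - 2.599)²/16 = 5.524 W
  P_R2 = (2.599 - 0)²/4.7 = 1.437 W
  P_R3 = (2.599 - 0)²/75 = 0.09005 W
P_total = P_R1 + P_R2 + P_R3 = 7.051 W

Final answer: 7.051 W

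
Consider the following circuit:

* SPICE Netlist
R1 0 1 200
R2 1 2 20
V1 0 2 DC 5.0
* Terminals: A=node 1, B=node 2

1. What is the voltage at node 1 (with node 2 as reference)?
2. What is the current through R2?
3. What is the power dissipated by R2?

Nodal analysis, taking node 2 as the 0 V reference.
Source V1 fixes V_0 = 5 V.
KCL at each unknown node (sum of currents leaving = 0; resistances in Ω):
  Node 1: (V_1 - 5)/200 + (V_1 - 0)/20 = 0
Collecting terms: 0.055 × V_1 = 0.025  =>  V_1 = 0.4545 V
Part 1:
  Read off the nodal solution: V_1 = 0.4545 V
Part 2:
  I_R2 = (V_1 - V_2)/R2 = (0.4545 - 0)/20 = 0.02273 A
  Magnitude: I_R2 = 0.02273 A
Part 3:
  I_R2 = (V_1 - V_2)/R2 = (0.4545 - 0)/20 = 0.02273 A
  P_R2 = I_R2² × R2 = (0.02273)² × 20 = 0.01033 W

Final answers:
1. V_1 = 0.4545 V
2. I_R2 = 0.02273 A
3. P_R2 = 0.01033 W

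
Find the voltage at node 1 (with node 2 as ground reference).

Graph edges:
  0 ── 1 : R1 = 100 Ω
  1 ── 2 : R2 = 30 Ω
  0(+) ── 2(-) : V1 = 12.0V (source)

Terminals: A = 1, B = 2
Nodal analysis, taking node 2 as the 0 V reference.
Source V1 fixes V_0 = 12 V.
KCL at each unknown node (sum of currents leaving = 0; resistances in Ω):
  Node 1: (V_1 - 12)/100 + (V_1 - 0)/30 = 0
Collecting terms: 0.04333 × V_1 = 0.12  =>  V_1 = 2.769 V
The requested potential is V_1 = 2.769 V.

Final answer: V_1 = 2.769 V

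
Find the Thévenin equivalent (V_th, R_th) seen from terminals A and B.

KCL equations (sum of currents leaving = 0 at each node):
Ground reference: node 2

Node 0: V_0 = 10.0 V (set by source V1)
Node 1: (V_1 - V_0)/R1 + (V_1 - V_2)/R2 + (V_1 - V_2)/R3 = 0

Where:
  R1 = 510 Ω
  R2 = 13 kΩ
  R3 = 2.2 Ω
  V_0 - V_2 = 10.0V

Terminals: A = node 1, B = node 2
Step 1 — V_th is the open-circuit voltage V_A - V_B (nothing connected across the terminals).
Nodal analysis, taking node 2 as the 0 V reference.
Source V1 fixes V_0 = 10 V.
KCL at each unknown node (sum of currents leaving = 0; resistances in Ω):
  Node 1: (V_1 - 10)/510 + (V_1 - 0)/13000 + (V_1 - 0)/2.2 = 0
Collecting terms: 0.4566 × V_1 = 0.01961  =>  V_1 = 0.04294 V
V_th = V_1 - V_2 = 0.04294 - 0 = 0.04294 V
Step 2 — R_th: zero the source — replace V1 by a short circuit (node 2 merges into node 0) — and find the resistance seen between A (node 1) and B (node 0).
Reduce the network between node 1 (A) and node 0 (B) by series/parallel combination:
  Rp1 = R1 ‖ R2 ‖ R3 (parallel, all between nodes 0 and 1) = 1/(1/510 + 1/13000 + 1/2.2) = 2.19 Ω
R_th = 2.19 Ω

Final answer: V_th = 0.04294 V, R_th = 2.19 Ω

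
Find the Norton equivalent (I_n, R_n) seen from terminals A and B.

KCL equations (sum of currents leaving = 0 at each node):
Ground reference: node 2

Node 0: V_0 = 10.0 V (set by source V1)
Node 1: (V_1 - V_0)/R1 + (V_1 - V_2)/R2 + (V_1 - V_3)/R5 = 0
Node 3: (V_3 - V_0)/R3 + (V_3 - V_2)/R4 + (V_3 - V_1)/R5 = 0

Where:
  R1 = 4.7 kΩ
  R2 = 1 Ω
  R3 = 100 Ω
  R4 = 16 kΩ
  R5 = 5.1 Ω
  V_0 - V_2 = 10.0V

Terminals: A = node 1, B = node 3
Find the Thévenin equivalent first; then I_n = V_th/R_th and R_n = R_th.
Step 1 — V_th is the open-circuit voltage V_A - V_B (nothing connected across the terminals).
Nodal analysis, taking node 2 as the 0 V reference.
Source V1 fixes V_0 = 10 V.
KCL at each unknown node (sum of currents leaving = 0; resistances in Ω):
  Node 1: (V_1 - 10)/4700 + (V_1 - 0)/1 + (V_1 - V_3)/5.1 = 0
  Node 3: (V_3 - 10)/100 + (V_3 - 0)/16000 + (V_3 - V_1)/5.1 = 0
Collecting terms (coefficients in siemens):
  1.196·V_1 - 0.1961·V_3 = 0.002128
  0.2061·V_3 - 0.1961·V_1 = 0.1
Determinant D = (1.196)(0.2061) - (-0.1961)(-0.1961) = 0.2082
V_1 = [(0.002128)(0.2061) - (-0.1961)(0.1)]/D = 0.0963 V
V_3 = [(1.196)(0.1) - (0.002128)(-0.1961)]/D = 0.5767 V
V_th = V_1 - V_3 = 0.0963 - 0.5767 = -0.4804 V
Step 2 — R_th: zero the source — replace V1 by a short circuit (node 2 merges into node 0) — and find the resistance seen between A (node 1) and B (node 3).
Reduce the network between node 1 (A) and node 3 (B) by series/parallel combination:
  Rp1 = R1 ‖ R2 (parallel, both between nodes 0 and 1) = 1/(1/4700 + 1/1) = 0.9998 Ω
  Rp2 = R3 ‖ R4 (parallel, both between nodes 0 and 3) = 1/(1/100 + 1/16000) = 99.38 Ω
  Rs1 = Rp1 + Rp2 (series, joined only at node 0) = 0.9998 + 99.38 = 100.4 Ω
  Rp3 = R5 ‖ Rs1 (parallel, both between nodes 1 and 3) = 1/(1/5.1 + 1/100.4) = 4.853 Ω
R_th = 4.853 Ω
I_n = V_th/R_th = -0.4804/4.853 = -0.09898 A, and R_n = R_th = 4.853 Ω

Final answer: I_n = -0.09898 A, R_n = 4.853 Ω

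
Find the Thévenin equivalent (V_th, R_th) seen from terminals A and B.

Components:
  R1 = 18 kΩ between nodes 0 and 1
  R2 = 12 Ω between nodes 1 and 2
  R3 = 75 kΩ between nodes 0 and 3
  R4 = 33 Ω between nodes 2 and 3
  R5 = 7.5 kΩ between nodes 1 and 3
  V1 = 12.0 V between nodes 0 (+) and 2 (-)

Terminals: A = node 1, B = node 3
Step 1 — V_th is the open-circuit voltage V_A - V_B (nothing connected across the terminals).
Nodal analysis, taking node 2 as the 0 V reference.
Source V1 fixes V_0 = 12 V.
KCL at each unknown node (sum of currents leaving = 0; resistances in Ω):
  Node 1: (V_1 - 12)/18000 + (V_1 - 0)/12 + (V_1 - V_3)/7500 = 0
  Node 3: (V_3 - 12)/75000 + (V_3 - 0)/33 + (V_3 - V_1)/7500 = 0
Collecting terms (coefficients in siemens):
  0.08352·V_1 - 0.0001333·V_3 = 0.0006667
  0.03045·V_3 - 0.0001333·V_1 = 0.00016
Determinant D = (0.08352)(0.03045) - (-0.0001333)(-0.0001333) = 0.002543
V_1 = [(0.0006667)(0.03045) - (-0.0001333)(0.00016)]/D = 0.00799 V
V_3 = [(0.08352)(0.00016) - (0.0006667)(-0.0001333)]/D = 0.00529 V
V_th = V_1 - V_3 = 0.00799 - 0.00529 = 0.002701 V
Step 2 — R_th: zero the source — replace V1 by a short circuit (node 2 merges into node 0) — and find the resistance seen between A (node 1) and B (node 3).
Reduce the network between node 1 (A) and node 3 (B) by series/parallel combination:
  Rp1 = R1 ‖ R2 (parallel, both between nodes 0 and 1) = 1/(1/18000 + 1/12) = 11.99 Ω
  Rp2 = R3 ‖ R4 (parallel, both between nodes 0 and 3) = 1/(1/75000 + 1/33) = 32.99 Ω
  Rs1 = Rp1 + Rp2 (series, joined only at node 0) = 11.99 + 32.99 = 44.98 Ω
  Rp3 = R5 ‖ Rs1 (parallel, both between nodes 1 and 3) = 1/(1/7500 + 1/44.98) = 44.71 Ω
R_th = 44.71 Ω

Final answer: V_th = 0.002701 V, R_th = 44.71 Ω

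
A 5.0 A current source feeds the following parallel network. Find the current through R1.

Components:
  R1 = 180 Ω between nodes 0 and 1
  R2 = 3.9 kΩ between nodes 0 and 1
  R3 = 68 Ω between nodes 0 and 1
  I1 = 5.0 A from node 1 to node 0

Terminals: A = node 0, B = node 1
All resistors sit directly between nodes 0 and 1, so they are in parallel and share one voltage V; the full source current 5 A splits among them.
1/R_par = 1/180 + 1/3900 + 1/68 = 0.02052 S  =>  R_par = 48.74 Ω
V = I × R_par = 5 × 48.74 = 243.7 V
I_R1 = V/R1 = 243.7/180 = 1.354 A

Final answer: 1.354 A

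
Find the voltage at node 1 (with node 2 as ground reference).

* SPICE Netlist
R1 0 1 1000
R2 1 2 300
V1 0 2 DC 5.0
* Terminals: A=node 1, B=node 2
Nodal analysis, taking node 2 as the 0 V reference.
Source V1 fixes V_0 = 5 V.
KCL at each unknown node (sum of currents leaving = 0; resistances in Ω):
  Node 1: (V_1 - 5)/1000 + (V_1 - 0)/300 = 0
Collecting terms: 0.004333 × V_1 = 0.005  =>  V_1 = 1.154 V
The requested potential is V_1 = 1.154 V.

Final answer: V_1 = 1.154 V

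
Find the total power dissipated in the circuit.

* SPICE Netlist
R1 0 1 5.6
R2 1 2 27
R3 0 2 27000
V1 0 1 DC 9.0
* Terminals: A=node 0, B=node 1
Nodal analysis, taking node 1 as the 0 V reference.
Source V1 fixes V_0 = 9 V.
KCL at each unknown node (sum of currents leaving = 0; resistances in Ω):
  Node 2: (V_2 - 0)/27 + (V_2 - 9)/27000 = 0
Collecting terms: 0.03707 × V_2 = 0.0003333  =>  V_2 = 0.008991 V
Power in each resistor, P = (ΔV)²/R:
  P_R1 = (9 - 0)²/5.6 = 14.46 W
  P_R2 = (0 - 0.008991)²/27 = 0.000002994 W
  P_R3 = (9 - 0.008991)²/27000 = 0.002994 W
P_total = P_R1 + P_R2 + P_R3 = 14.47 W

Final answer: 14.47 W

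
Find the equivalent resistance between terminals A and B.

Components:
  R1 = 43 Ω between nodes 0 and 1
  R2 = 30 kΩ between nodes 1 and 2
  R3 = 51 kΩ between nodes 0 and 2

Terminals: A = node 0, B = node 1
Reduce the network between node 0 (A) and node 1 (B) by series/parallel combination:
  Rs1 = R3 + R2 (series, joined only at node 2) = 51000 + 30000 = 81000 Ω
  Rp1 = R1 ‖ Rs1 (parallel, both between nodes 0 and 1) = 1/(1/43 + 1/81000) = 42.98 Ω
R_eq = 42.98 Ω

Final answer: 42.98 Ω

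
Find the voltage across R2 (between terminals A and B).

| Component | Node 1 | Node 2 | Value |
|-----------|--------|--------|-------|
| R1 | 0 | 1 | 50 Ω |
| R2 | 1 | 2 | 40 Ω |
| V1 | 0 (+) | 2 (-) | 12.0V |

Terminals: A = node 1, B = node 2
R1 and R2 are in series across V1 (node 0 → node 1 → node 2), and the output A–B is taken across R2, so this is a voltage divider.
Series current: I = V1/(R1 + R2) = 12/(50 + 40) = 12/90 = 0.1333 A
V_R2 = I × R2 = V1 × R2/(R1 + R2) = 12 × 40/90 = 5.333 V

Final answer: 5.333 V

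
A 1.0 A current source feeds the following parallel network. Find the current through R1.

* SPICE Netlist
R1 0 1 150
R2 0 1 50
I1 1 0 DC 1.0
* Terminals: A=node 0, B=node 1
All resistors sit directly between nodes 0 and 1, so they are in parallel and share one voltage V; the full source current 1 A splits among them.
1/R_par = 1/150 + 1/50 = 0.02667 S  =>  R_par = 37.5 Ω
V = I × R_par = 1 × 37.5 = 37.5 V
I_R1 = V/R1 = 37.5/150 = 0.25 A

Final answer: 0.25 A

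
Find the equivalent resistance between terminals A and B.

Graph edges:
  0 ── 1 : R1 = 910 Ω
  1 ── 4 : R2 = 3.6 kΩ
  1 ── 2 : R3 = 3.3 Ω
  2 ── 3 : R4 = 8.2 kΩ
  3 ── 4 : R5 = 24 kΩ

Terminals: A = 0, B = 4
Reduce the network between node 0 (A) and node 4 (B) by series/parallel combination:
  Rs1 = R3 + R4 (series, joined only at node 2) = 3.3 + 8200 = 8203 Ω
  Rs2 = R5 + Rs1 (series, joined only at node 3) = 24000 + 8203 = 32200 Ω
  Rp1 = R2 ‖ Rs2 (parallel, both between nodes 1 and 4) = 1/(1/3600 + 1/32200) = 3238 Ω
  Rs3 = R1 + Rp1 (series, joined only at node 1) = 910 + 3238 = 4148 Ω
R_eq = 4.148 kΩ

Final answer: 4.148 kΩ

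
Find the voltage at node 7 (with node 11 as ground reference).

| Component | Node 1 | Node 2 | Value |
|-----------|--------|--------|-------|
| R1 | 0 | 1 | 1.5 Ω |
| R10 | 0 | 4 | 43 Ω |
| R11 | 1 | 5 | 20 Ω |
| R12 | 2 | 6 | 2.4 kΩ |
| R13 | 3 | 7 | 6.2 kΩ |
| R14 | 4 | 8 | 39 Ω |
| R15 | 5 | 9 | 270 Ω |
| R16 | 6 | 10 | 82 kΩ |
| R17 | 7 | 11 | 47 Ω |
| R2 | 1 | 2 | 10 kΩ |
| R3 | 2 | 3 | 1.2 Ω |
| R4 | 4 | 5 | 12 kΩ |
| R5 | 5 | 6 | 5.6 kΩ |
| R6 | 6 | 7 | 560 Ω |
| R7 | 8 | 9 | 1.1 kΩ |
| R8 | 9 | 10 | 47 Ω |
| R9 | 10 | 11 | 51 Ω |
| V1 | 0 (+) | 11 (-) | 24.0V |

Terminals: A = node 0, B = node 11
Nodal analysis, taking node 11 as the 0 V reference.
Source V1 fixes V_0 = 24 V.
KCL at each unknown node (sum of currents leaving = 0; resistances in Ω):
  Node 1: (V_1 - 24)/1.5 + (V_1 - V_2)/10000 + (V_1 - V_5)/20 = 0
  Node 2: (V_2 - V_1)/10000 + (V_2 - V_3)/1.2 + (V_2 - V_6)/2400 = 0
  Node 3: (V_3 - V_2)/1.2 + (V_3 - V_7)/6200 = 0
  Node 4: (V_4 - V_5)/12000 + (V_4 - 24)/43 + (V_4 - V_8)/39 = 0
  Node 5: (V_5 - V_4)/12000 + (V_5 - V_6)/5600 + (V_5 - V_1)/20 + (V_5 - V_9)/270 = 0
  Node 6: (V_6 - V_5)/5600 + (V_6 - V_7)/560 + (V_6 - V_2)/2400 + (V_6 - V_10)/82000 = 0
  Node 7: (V_7 - V_6)/560 + (V_7 - V_3)/6200 + (V_7 - 0)/47 = 0
  Node 8: (V_8 - V_9)/1100 + (V_8 - V_4)/39 = 0
  Node 9: (V_9 - V_8)/1100 + (V_9 - V_10)/47 + (V_9 - V_5)/270 = 0
  Node 10: (V_10 - V_9)/47 + (V_10 - 0)/51 + (V_10 - V_6)/82000 = 0
Collecting terms (coefficients in siemens):
  0.7168·V_1 - 0.0001·V_2 - 0.05·V_5 = 16
  0.8338·V_2 - 0.0001·V_1 - 0.8333·V_3 - 0.0004167·V_6 = 0
  0.8335·V_3 - 0.8333·V_2 - 0.0001613·V_7 = 0
  0.04898·V_4 - 0.00008333·V_5 - 0.02564·V_8 = 0.5581
  0.05397·V_5 - 0.05·V_1 - 0.00008333·V_4 - 0.0001786·V_6 - 0.003704·V_9 = 0
  0.002393·V_6 - 0.0004167·V_2 - 0.0001786·V_5 - 0.001786·V_7 - 0.0000122·V_10 = 0
  0.02322·V_7 - 0.0001613·V_3 - 0.001786·V_6 = 0
  0.02655·V_8 - 0.02564·V_4 - 0.0009091·V_9 = 0
  0.02589·V_9 - 0.003704·V_5 - 0.0009091·V_8 - 0.02128·V_10 = 0
  0.0409·V_10 - 0.0000122·V_6 - 0.02128·V_9 = 0
Solving these 10 simultaneous equations (Gaussian elimination) gives:
  V_1 = 23.91 V, V_2 = 5.325 V, V_3 = 5.324 V, V_4 = 23.38 V
  V_5 = 22.68 V, V_6 = 2.828 V, V_7 = 0.2544 V, V_8 = 22.82 V
  V_9 = 7.069 V, V_10 = 3.678 V
The requested potential is V_7 = 0.2544 V.

Final answer: V_7 = 0.2544 V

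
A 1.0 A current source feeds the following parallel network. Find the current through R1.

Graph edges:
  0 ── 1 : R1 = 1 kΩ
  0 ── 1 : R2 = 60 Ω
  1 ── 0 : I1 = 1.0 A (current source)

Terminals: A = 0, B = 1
All resistors sit directly between nodes 0 and 1, so they are in parallel and share one voltage V; the full source current 1 A splits among them.
1/R_par = 1/1000 + 1/60 = 0.01767 S  =>  R_par = 56.6 Ω
V = I × R_par = 1 × 56.6 = 56.6 V
I_R1 = V/R1 = 56.6/1000 = 0.0566 A

Final answer: 0.0566 A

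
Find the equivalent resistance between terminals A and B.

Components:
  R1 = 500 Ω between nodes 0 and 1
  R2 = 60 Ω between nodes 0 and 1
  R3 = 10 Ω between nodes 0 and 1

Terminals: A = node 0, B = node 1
Reduce the network between node 0 (A) and node 1 (B) by series/parallel combination:
  Rp1 = R1 ‖ R2 ‖ R3 (parallel, all between nodes 0 and 1) = 1/(1/500 + 1/60 + 1/10) = 8.427 Ω
R_eq = 8.427 Ω

Final answer: 8.427 Ω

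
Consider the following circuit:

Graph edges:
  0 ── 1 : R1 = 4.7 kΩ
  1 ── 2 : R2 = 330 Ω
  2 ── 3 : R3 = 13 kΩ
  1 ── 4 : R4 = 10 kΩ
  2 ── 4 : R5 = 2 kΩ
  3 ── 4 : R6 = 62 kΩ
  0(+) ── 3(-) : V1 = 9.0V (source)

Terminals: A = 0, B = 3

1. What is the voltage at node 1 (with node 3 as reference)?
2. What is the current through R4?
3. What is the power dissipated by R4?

Nodal analysis, taking node 3 as the 0 V reference.
Source V1 fixes V_0 = 9 V.
KCL at each unknown node (sum of currents leaving = 0; resistances in Ω):
  Node 1: (V_1 - 9)/4700 + (V_1 - V_2)/330 + (V_1 - V_4)/10000 = 0
  Node 2: (V_2 - V_1)/330 + (V_2 - 0)/13000 + (V_2 - V_4)/2000 = 0
  Node 4: (V_4 - V_1)/10000 + (V_4 - V_2)/2000 + (V_4 - 0)/62000 = 0
Collecting terms (coefficients in siemens):
  0.003343·V_1 - 0.00303·V_2 - 0.0001·V_4 = 0.001915
  0.003607·V_2 - 0.00303·V_1 - 0.0005·V_4 = 0
  0.0006161·V_4 - 0.0001·V_1 - 0.0005·V_2 = 0
Solving these 3 simultaneous equations (Gaussian elimination) gives:
  V_1 = 6.323 V, V_2 = 6.145 V, V_4 = 6.013 V
Part 1:
  Read off the nodal solution: V_1 = 6.323 V
Part 2:
  I_R4 = (V_1 - V_4)/R4 = (6.323 - 6.013)/10000 = 0.00003098 A
  Magnitude: I_R4 = 0.00003098 A
Part 3:
  I_R4 = (V_1 - V_4)/R4 = (6.323 - 6.013)/10000 = 0.00003098 A
  P_R4 = I_R4² × R4 = (0.00003098)² × 10000 = 0.000009596 W

Final answers:
1. V_1 = 6.323 V
2. I_R4 = 3.098e-05 A
3. P_R4 = 9.596e-06 W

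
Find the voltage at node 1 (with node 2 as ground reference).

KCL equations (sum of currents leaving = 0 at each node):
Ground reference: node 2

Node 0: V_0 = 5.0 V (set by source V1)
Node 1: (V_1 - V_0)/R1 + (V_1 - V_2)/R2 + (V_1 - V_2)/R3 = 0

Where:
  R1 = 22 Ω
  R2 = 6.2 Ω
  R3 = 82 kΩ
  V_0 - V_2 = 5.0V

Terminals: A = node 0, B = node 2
Nodal analysis, taking node 2 as the 0 V reference.
Source V1 fixes V_0 = 5 V.
KCL at each unknown node (sum of currents leaving = 0; resistances in Ω):
  Node 1: (V_1 - 5)/22 + (V_1 - 0)/6.2 + (V_1 - 0)/82000 = 0
Collecting terms: 0.2068 × V_1 = 0.2273  =>  V_1 = 1.099 V
The requested potential is V_1 = 1.099 V.

Final answer: V_1 = 1.099 V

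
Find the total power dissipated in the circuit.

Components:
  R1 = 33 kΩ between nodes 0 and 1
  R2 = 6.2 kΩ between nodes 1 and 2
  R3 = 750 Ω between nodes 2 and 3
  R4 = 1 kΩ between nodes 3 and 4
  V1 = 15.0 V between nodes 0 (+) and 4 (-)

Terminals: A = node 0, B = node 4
Nodal analysis, taking node 4 as the 0 V reference.
Source V1 fixes V_0 = 15 V.
KCL at each unknown node (sum of currents leaving = 0; resistances in Ω):
  Node 1: (V_1 - 15)/33000 + (V_1 - V_2)/6200 = 0
  Node 2: (V_2 - V_1)/6200 + (V_2 - V_3)/750 = 0
  Node 3: (V_3 - V_2)/750 + (V_3 - 0)/1000 = 0
Collecting terms (coefficients in siemens):
  0.0001916·V_1 - 0.0001613·V_2 = 0.0004545
  0.001495·V_2 - 0.0001613·V_1 - 0.001333·V_3 = 0
  0.002333·V_3 - 0.001333·V_2 = 0
Solving these 3 simultaneous equations (Gaussian elimination) gives:
  V_1 = 2.912 V, V_2 = 0.641 V, V_3 = 0.3663 V
Power in each resistor, P = (ΔV)²/R:
  P_R1 = (15 - 2.912)²/33000 = 0.004428 W
  P_R2 = (2.912 - 0.641)²/6200 = 0.0008319 W
  P_R3 = (0.641 - 0.3663)²/750 = 0.0001006 W
  P_R4 = (0.3663 - 0)²/1000 = 0.0001342 W
P_total = P_R1 + P_R2 + P_R3 + P_R4 = 0.005495 W

Final answer: 0.005495 W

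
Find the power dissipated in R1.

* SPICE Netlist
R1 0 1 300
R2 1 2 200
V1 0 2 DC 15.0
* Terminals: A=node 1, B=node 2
Nodal analysis, taking node 2 as the 0 V reference.
Source V1 fixes V_0 = 15 V.
KCL at each unknown node (sum of currents leaving = 0; resistances in Ω):
  Node 1: (V_1 - 15)/300 + (V_1 - 0)/200 = 0
Collecting terms: 0.008333 × V_1 = 0.05  =>  V_1 = 6 V
I_R1 = (V_0 - V_1)/R1 = (15 - 6)/300 = 0.03 A
P_R1 = I_R1² × R1 = (0.03)² × 300 = 0.27 W

Final answer: 0.27 W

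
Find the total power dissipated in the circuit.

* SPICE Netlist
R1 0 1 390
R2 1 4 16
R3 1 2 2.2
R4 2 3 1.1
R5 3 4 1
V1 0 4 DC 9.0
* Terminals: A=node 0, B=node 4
Nodal analysis, taking node 4 as the 0 V reference.
Source V1 fixes V_0 = 9 V.
KCL at each unknown node (sum of currents leaving = 0; resistances in Ω):
  Node 1: (V_1 - 9)/390 + (V_1 - 0)/16 + (V_1 - V_2)/2.2 = 0
  Node 2: (V_2 - V_1)/2.2 + (V_2 - V_3)/1.1 = 0
  Node 3: (V_3 - V_2)/1.1 + (V_3 - 0)/1 = 0
Collecting terms (coefficients in siemens):
  0.5196·V_1 - 0.4545·V_2 = 0.02308
  1.364·V_2 - 0.4545·V_1 - 0.9091·V_3 = 0
  1.909·V_3 - 0.9091·V_2 = 0
Solving these 3 simultaneous equations (Gaussian elimination) gives:
  V_1 = 0.07754 V, V_2 = 0.03787 V, V_3 = 0.01803 V
Power in each resistor, P = (ΔV)²/R:
  P_R1 = (9 - 0.07754)²/390 = 0.2041 W
  P_R2 = (0.07754 - 0)²/16 = 0.0003758 W
  P_R3 = (0.07754 - 0.03787)²/2.2 = 0.0007153 W
  P_R4 = (0.03787 - 0.01803)²/1.1 = 0.0003577 W
  P_R5 = (0.01803 - 0)²/1 = 0.0003252 W
P_total = P_R1 + P_R2 + P_R3 + P_R4 + P_R5 = 0.2059 W

Final answer: 0.2059 W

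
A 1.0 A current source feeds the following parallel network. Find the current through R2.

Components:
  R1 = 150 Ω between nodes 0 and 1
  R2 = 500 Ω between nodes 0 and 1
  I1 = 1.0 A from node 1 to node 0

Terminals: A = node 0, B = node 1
All resistors sit directly between nodes 0 and 1, so they are in parallel and share one voltage V; the full source current 1 A splits among them.
1/R_par = 1/150 + 1/500 = 0.008667 S  =>  R_par = 115.4 Ω
V = I × R_par = 1 × 115.4 = 115.4 V
I_R2 = V/R2 = 115.4/500 = 0.2308 A

Final answer: 0.2308 A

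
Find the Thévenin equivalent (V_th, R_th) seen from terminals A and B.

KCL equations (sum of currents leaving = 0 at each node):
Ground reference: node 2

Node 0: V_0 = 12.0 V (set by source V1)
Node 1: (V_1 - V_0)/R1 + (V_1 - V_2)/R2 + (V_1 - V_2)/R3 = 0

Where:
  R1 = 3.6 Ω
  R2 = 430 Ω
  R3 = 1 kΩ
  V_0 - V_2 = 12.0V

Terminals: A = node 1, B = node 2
Step 1 — V_th is the open-circuit voltage V_A - V_B (nothing connected across the terminals).
Nodal analysis, taking node 2 as the 0 V reference.
Source V1 fixes V_0 = 12 V.
KCL at each unknown node (sum of currents leaving = 0; resistances in Ω):
  Node 1: (V_1 - 12)/3.6 + (V_1 - 0)/430 + (V_1 - 0)/1000 = 0
Collecting terms: 0.2811 × V_1 = 3.333  =>  V_1 = 11.86 V
V_th = V_1 - V_2 = 11.86 - 0 = 11.86 V
Step 2 — R_th: zero the source — replace V1 by a short circuit (node 2 merges into node 0) — and find the resistance seen between A (node 1) and B (node 0).
Reduce the network between node 1 (A) and node 0 (B) by series/parallel combination:
  Rp1 = R1 ‖ R2 ‖ R3 (parallel, all between nodes 0 and 1) = 1/(1/3.6 + 1/430 + 1/1000) = 3.557 Ω
R_th = 3.557 Ω

Final answer: V_th = 11.86 V, R_th = 3.557 Ω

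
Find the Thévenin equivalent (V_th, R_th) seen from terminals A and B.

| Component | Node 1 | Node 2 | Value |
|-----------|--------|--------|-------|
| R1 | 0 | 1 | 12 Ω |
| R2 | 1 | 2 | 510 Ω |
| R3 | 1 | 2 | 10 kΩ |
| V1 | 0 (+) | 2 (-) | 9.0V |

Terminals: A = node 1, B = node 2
Step 1 — V_th is the open-circuit voltage V_A - V_B (nothing connected across the terminals).
Nodal analysis, taking node 2 as the 0 V reference.
Source V1 fixes V_0 = 9 V.
KCL at each unknown node (sum of currents leaving = 0; resistances in Ω):
  Node 1: (V_1 - 9)/12 + (V_1 - 0)/510 + (V_1 - 0)/10000 = 0
Collecting terms: 0.08539 × V_1 = 0.75  =>  V_1 = 8.783 V
V_th = V_1 - V_2 = 8.783 - 0 = 8.783 V
Step 2 — R_th: zero the source — replace V1 by a short circuit (node 2 merges into node 0) — and find the resistance seen between A (node 1) and B (node 0).
Reduce the network between node 1 (A) and node 0 (B) by series/parallel combination:
  Rp1 = R1 ‖ R2 ‖ R3 (parallel, all between nodes 0 and 1) = 1/(1/12 + 1/510 + 1/10000) = 11.71 Ω
R_th = 11.71 Ω

Final answer: V_th = 8.783 V, R_th = 11.71 Ω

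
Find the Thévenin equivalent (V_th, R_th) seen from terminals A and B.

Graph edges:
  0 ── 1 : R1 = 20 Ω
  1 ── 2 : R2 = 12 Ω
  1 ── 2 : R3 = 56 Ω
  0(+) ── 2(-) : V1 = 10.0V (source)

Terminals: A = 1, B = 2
Step 1 — V_th is the open-circuit voltage V_A - V_B (nothing connected across the terminals).
Nodal analysis, taking node 2 as the 0 V reference.
Source V1 fixes V_0 = 10 V.
KCL at each unknown node (sum of currents leaving = 0; resistances in Ω):
  Node 1: (V_1 - 10)/20 + (V_1 - 0)/12 + (V_1 - 0)/56 = 0
Collecting terms: 0.1512 × V_1 = 0.5  =>  V_1 = 3.307 V
V_th = V_1 - V_2 = 3.307 - 0 = 3.307 V
Step 2 — R_th: zero the source — replace V1 by a short circuit (node 2 merges into node 0) — and find the resistance seen between A (node 1) and B (node 0).
Reduce the network between node 1 (A) and node 0 (B) by series/parallel combination:
  Rp1 = R1 ‖ R2 ‖ R3 (parallel, all between nodes 0 and 1) = 1/(1/20 + 1/12 + 1/56) = 6.614 Ω
R_th = 6.614 Ω

Final answer: V_th = 3.307 V, R_th = 6.614 Ω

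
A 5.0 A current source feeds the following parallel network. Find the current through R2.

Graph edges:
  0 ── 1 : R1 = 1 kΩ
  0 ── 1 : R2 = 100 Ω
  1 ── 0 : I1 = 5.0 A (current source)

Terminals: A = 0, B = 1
All resistors sit directly between nodes 0 and 1, so they are in parallel and share one voltage V; the full source current 5 A splits among them.
1/R_par = 1/1000 + 1/100 = 0.011 S  =>  R_par = 90.91 Ω
V = I × R_par = 5 × 90.91 = 454.5 V
I_R2 = V/R2 = 454.5/100 = 4.545 A

Final answer: 4.545 A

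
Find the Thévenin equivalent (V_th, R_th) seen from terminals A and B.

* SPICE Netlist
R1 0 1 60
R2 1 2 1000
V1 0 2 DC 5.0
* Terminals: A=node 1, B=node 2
Step 1 — V_th is the open-circuit voltage V_A - V_B (nothing connected across the terminals).
Nodal analysis, taking node 2 as the 0 V reference.
Source V1 fixes V_0 = 5 V.
KCL at each unknown node (sum of currents leaving = 0; resistances in Ω):
  Node 1: (V_1 - 5)/60 + (V_1 - 0)/1000 = 0
Collecting terms: 0.01767 × V_1 = 0.08333  =>  V_1 = 4.717 V
V_th = V_1 - V_2 = 4.717 - 0 = 4.717 V
Step 2 — R_th: zero the source — replace V1 by a short circuit (node 2 merges into node 0) — and find the resistance seen between A (node 1) and B (node 0).
Reduce the network between node 1 (A) and node 0 (B) by series/parallel combination:
  Rp1 = R1 ‖ R2 (parallel, both between nodes 0 and 1) = 1/(1/60 + 1/1000) = 56.6 Ω
R_th = 56.6 Ω

Final answer: V_th = 4.717 V, R_th = 56.6 Ω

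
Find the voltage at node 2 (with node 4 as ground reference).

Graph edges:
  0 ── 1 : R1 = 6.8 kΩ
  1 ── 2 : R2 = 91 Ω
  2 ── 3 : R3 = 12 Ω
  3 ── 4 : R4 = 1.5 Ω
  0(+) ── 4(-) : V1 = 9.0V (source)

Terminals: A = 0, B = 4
Nodal analysis, taking node 4 as the 0 V reference.
Source V1 fixes V_0 = 9 V.
KCL at each unknown node (sum of currents leaving = 0; resistances in Ω):
  Node 1: (V_1 - 9)/6800 + (V_1 - V_2)/91 = 0
  Node 2: (V_2 - V_1)/91 + (V_2 - V_3)/12 = 0
  Node 3: (V_3 - V_2)/12 + (V_3 - 0)/1.5 = 0
Collecting terms (coefficients in siemens):
  0.01114·V_1 - 0.01099·V_2 = 0.001324
  0.09432·V_2 - 0.01099·V_1 - 0.08333·V_3 = 0
  0.75·V_3 - 0.08333·V_2 = 0
Solving these 3 simultaneous equations (Gaussian elimination) gives:
  V_1 = 0.1362 V, V_2 = 0.0176 V, V_3 = 0.001955 V
The requested potential is V_2 = 0.0176 V.

Final answer: V_2 = 0.0176 V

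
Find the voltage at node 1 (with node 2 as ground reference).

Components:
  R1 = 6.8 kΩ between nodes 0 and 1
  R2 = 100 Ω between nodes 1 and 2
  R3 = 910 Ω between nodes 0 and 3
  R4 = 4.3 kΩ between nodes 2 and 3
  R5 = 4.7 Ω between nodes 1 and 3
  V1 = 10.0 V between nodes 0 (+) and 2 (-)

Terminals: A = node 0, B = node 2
Nodal analysis, taking node 2 as the 0 V reference.
Source V1 fixes V_0 = 10 V.
KCL at each unknown node (sum of currents leaving = 0; resistances in Ω):
  Node 1: (V_1 - 10)/6800 + (V_1 - 0)/100 + (V_1 - V_3)/4.7 = 0
  Node 3: (V_3 - 10)/910 + (V_3 - 0)/4300 + (V_3 - V_1)/4.7 = 0
Collecting terms (coefficients in siemens):
  0.2229·V_1 - 0.2128·V_3 = 0.001471
  0.2141·V_3 - 0.2128·V_1 = 0.01099
Determinant D = (0.2229)(0.2141) - (-0.2128)(-0.2128) = 0.002456
V_1 = [(0.001471)(0.2141) - (-0.2128)(0.01099)]/D = 1.08 V
V_3 = [(0.2229)(0.01099) - (0.001471)(-0.2128)]/D = 1.125 V
The requested potential is V_1 = 1.08 V.

Final answer: V_1 = 1.08 V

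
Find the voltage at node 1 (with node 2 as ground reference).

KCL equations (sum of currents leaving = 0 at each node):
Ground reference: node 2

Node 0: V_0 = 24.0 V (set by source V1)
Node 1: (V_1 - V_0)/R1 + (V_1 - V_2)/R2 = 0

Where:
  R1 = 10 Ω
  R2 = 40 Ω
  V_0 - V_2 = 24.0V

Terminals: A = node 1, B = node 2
Nodal analysis, taking node 2 as the 0 V reference.
Source V1 fixes V_0 = 24 V.
KCL at each unknown node (sum of currents leaving = 0; resistances in Ω):
  Node 1: (V_1 - 24)/10 + (V_1 - 0)/40 = 0
Collecting terms: 0.125 × V_1 = 2.4  =>  V_1 = 19.2 V
The requested potential is V_1 = 19.2 V.

Final answer: V_1 = 19.2 V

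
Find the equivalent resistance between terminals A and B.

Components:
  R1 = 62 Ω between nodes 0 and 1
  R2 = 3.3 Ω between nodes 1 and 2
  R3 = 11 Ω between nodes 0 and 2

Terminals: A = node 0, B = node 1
Reduce the network between node 0 (A) and node 1 (B) by series/parallel combination:
  Rs1 = R3 + R2 (series, joined only at node 2) = 11 + 3.3 = 14.3 Ω
  Rp1 = R1 ‖ Rs1 (parallel, both between nodes 0 and 1) = 1/(1/62 + 1/14.3) = 11.62 Ω
R_eq = 11.62 Ω

Final answer: 11.62 Ω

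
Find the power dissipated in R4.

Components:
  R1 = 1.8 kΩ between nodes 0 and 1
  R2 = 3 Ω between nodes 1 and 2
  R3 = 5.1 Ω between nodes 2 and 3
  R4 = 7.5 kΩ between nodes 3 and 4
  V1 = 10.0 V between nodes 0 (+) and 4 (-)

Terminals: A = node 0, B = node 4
Nodal analysis, taking node 4 as the 0 V reference.
Source V1 fixes V_0 = 10 V.
KCL at each unknown node (sum of currents leaving = 0; resistances in Ω):
  Node 1: (V_1 - 10)/1800 + (V_1 - V_2)/3 = 0
  Node 2: (V_2 - V_1)/3 + (V_2 - V_3)/5.1 = 0
  Node 3: (V_3 - V_2)/5.1 + (V_3 - 0)/7500 = 0
Collecting terms (coefficients in siemens):
  0.3339·V_1 - 0.3333·V_2 = 0.005556
  0.5294·V_2 - 0.3333·V_1 - 0.1961·V_3 = 0
  0.1962·V_3 - 0.1961·V_2 = 0
Solving these 3 simultaneous equations (Gaussian elimination) gives:
  V_1 = 8.066 V, V_2 = 8.063 V, V_3 = 8.057 V
I_R4 = (V_3 - V_4)/R4 = (8.057 - 0)/7500 = 0.001074 A
P_R4 = I_R4² × R4 = (0.001074)² × 7500 = 0.008656 W

Final answer: 0.008656 W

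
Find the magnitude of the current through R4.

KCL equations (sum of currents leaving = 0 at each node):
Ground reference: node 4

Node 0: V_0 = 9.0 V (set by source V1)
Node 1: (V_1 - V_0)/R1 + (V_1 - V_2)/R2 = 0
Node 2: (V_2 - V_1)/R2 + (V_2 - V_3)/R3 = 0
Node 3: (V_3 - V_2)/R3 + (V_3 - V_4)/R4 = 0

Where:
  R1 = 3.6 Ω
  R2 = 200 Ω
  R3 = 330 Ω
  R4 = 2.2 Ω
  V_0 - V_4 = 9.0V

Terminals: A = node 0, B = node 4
Nodal analysis, taking node 4 as the 0 V reference.
Source V1 fixes V_0 = 9 V.
KCL at each unknown node (sum of currents leaving = 0; resistances in Ω):
  Node 1: (V_1 - 9)/3.6 + (V_1 - V_2)/200 = 0
  Node 2: (V_2 - V_1)/200 + (V_2 - V_3)/330 = 0
  Node 3: (V_3 - V_2)/330 + (V_3 - 0)/2.2 = 0
Collecting terms (coefficients in siemens):
  0.2828·V_1 - 0.005·V_2 = 2.5
  0.00803·V_2 - 0.005·V_1 - 0.00303·V_3 = 0
  0.4576·V_3 - 0.00303·V_2 = 0
Solving these 3 simultaneous equations (Gaussian elimination) gives:
  V_1 = 8.94 V, V_2 = 5.58 V, V_3 = 0.03695 V
I_R4 = (V_3 - V_4)/R4 = (0.03695 - 0)/2.2 = 0.0168 A
|I_R4| = 0.0168 A

Final answer: |I_R4| = 0.0168 A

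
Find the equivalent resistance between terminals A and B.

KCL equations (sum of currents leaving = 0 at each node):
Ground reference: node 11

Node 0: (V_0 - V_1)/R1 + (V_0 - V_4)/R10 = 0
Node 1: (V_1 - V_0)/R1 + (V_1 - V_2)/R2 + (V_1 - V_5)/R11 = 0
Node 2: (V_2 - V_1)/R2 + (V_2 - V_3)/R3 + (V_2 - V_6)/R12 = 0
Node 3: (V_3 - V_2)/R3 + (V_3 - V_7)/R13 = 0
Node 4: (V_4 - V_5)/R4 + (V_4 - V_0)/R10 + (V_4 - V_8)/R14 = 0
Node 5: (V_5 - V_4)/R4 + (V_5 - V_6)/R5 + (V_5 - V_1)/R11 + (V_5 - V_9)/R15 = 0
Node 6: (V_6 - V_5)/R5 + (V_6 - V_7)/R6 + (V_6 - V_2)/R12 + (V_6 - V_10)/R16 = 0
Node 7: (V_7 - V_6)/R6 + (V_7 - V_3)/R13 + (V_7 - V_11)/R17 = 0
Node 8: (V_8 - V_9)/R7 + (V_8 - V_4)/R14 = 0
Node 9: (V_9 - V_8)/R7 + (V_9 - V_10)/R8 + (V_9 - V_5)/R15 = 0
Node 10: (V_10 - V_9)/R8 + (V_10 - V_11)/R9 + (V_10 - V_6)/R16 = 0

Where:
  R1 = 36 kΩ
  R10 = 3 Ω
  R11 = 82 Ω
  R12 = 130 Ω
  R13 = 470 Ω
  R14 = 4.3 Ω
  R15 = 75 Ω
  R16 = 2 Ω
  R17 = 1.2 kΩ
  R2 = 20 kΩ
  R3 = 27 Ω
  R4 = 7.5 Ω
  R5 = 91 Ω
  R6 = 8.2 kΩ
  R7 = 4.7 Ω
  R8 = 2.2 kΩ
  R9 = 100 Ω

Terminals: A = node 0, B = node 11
The network is not a plain series/parallel combination. Inject a 1 A test current into terminal A (node 0) and return it from terminal B (node 11); then R_eq = V_A / (1 A).
Nodal analysis, taking node 11 as the 0 V reference.
Current source I_test pushes 1 A into node 0 and draws it out of node 11.
KCL at each unknown node (sum of currents leaving = 0; resistances in Ω):
  Node 0: (V_0 - V_1)/36000 + (V_0 - V_4)/3 - 1 = 0
  Node 1: (V_1 - V_0)/36000 + (V_1 - V_2)/20000 + (V_1 - V_5)/82 = 0
  Node 2: (V_2 - V_1)/20000 + (V_2 - V_3)/27 + (V_2 - V_6)/130 = 0
  Node 3: (V_3 - V_2)/27 + (V_3 - V_7)/470 = 0
  Node 4: (V_4 - V_0)/3 + (V_4 - V_5)/7.5 + (V_4 - V_8)/4.3 = 0
  Node 5: (V_5 - V_1)/82 + (V_5 - V_4)/7.5 + (V_5 - V_6)/91 + (V_5 - V_9)/75 = 0
  Node 6: (V_6 - V_2)/130 + (V_6 - V_5)/91 + (V_6 - V_7)/8200 + (V_6 - V_10)/2 = 0
  Node 7: (V_7 - V_3)/470 + (V_7 - V_6)/8200 + (V_7 - 0)/1200 = 0
  Node 8: (V_8 - V_4)/4.3 + (V_8 - V_9)/4.7 = 0
  Node 9: (V_9 - V_5)/75 + (V_9 - V_8)/4.7 + (V_9 - V_10)/2200 = 0
  Node 10: (V_10 - V_6)/2 + (V_10 - V_9)/2200 + (V_10 - 0)/100 = 0
Collecting terms (coefficients in siemens):
  0.3334·V_0 - 0.00002778·V_1 - 0.3333·V_4 = 1
  0.01227·V_1 - 0.00002778·V_0 - 0.00005·V_2 - 0.0122·V_5 = 0
  0.04478·V_2 - 0.00005·V_1 - 0.03704·V_3 - 0.007692·V_6 = 0
  0.03916·V_3 - 0.03704·V_2 - 0.002128·V_7 = 0
  0.6992·V_4 - 0.3333·V_0 - 0.1333·V_5 - 0.2326·V_8 = 0
  0.1699·V_5 - 0.0122·V_1 - 0.1333·V_4 - 0.01099·V_6 - 0.01333·V_9 = 0
  0.5188·V_6 - 0.007692·V_2 - 0.01099·V_5 - 0.000122·V_7 - 0.5·V_10 = 0
  0.003083·V_7 - 0.002128·V_3 - 0.000122·V_6 = 0
  0.4453·V_8 - 0.2326·V_4 - 0.2128·V_9 = 0
  0.2266·V_9 - 0.01333·V_5 - 0.2128·V_8 - 0.0004545·V_10 = 0
  0.5105·V_10 - 0.5·V_6 - 0.0004545·V_9 = 0
Solving these 11 simultaneous equations (Gaussian elimination) gives:
  V_0 = 192.7 V, V_1 = 182.7 V, V_2 = 90.39 V, V_3 = 89.03 V
  V_4 = 189.7 V, V_5 = 183.1 V, V_6 = 96.37 V, V_7 = 65.25 V
  V_8 = 189.2 V, V_9 = 188.6 V, V_10 = 94.56 V
R_eq = V_0 / 1 A = 192.7 Ω

Final answer: 192.7 Ω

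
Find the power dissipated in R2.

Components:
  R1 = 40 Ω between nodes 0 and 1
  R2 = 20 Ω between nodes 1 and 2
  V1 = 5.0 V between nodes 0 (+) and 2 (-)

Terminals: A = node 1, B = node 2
Nodal analysis, taking node 2 as the 0 V reference.
Source V1 fixes V_0 = 5 V.
KCL at each unknown node (sum of currents leaving = 0; resistances in Ω):
  Node 1: (V_1 - 5)/40 + (V_1 - 0)/20 = 0
Collecting terms: 0.075 × V_1 = 0.125  =>  V_1 = 1.667 V
I_R2 = (V_1 - V_2)/R2 = (1.667 - 0)/20 = 0.08333 A
P_R2 = I_R2² × R2 = (0.08333)² × 20 = 0.1389 W

Final answer: 0.1389 W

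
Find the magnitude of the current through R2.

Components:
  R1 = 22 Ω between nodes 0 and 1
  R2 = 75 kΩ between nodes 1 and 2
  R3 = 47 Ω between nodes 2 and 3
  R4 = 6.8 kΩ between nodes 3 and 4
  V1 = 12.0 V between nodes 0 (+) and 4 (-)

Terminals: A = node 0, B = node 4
Nodal analysis, taking node 4 as the 0 V reference.
Source V1 fixes V_0 = 12 V.
KCL at each unknown node (sum of currents leaving = 0; resistances in Ω):
  Node 1: (V_1 - 12)/22 + (V_1 - V_2)/75000 = 0
  Node 2: (V_2 - V_1)/75000 + (V_2 - V_3)/47 = 0
  Node 3: (V_3 - V_2)/47 + (V_3 - 0)/6800 = 0
Collecting terms (coefficients in siemens):
  0.04547·V_1 - 0.00001333·V_2 = 0.5455
  0.02129·V_2 - 0.00001333·V_1 - 0.02128·V_3 = 0
  0.02142·V_3 - 0.02128·V_2 = 0
Solving these 3 simultaneous equations (Gaussian elimination) gives:
  V_1 = 12 V, V_2 = 1.004 V, V_3 = 0.9967 V
I_R2 = (V_1 - V_2)/R2 = (12 - 1.004)/75000 = 0.0001466 A
|I_R2| = 0.0001466 A

Final answer: |I_R2| = 0.0001466 A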